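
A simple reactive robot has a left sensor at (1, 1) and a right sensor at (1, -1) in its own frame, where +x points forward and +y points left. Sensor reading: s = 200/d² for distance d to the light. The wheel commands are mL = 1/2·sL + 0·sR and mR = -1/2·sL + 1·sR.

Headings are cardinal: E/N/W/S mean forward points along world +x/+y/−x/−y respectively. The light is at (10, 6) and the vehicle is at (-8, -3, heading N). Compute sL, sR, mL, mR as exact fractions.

left sensor world pos  = (-9, -2); dL² = 425
right sensor world pos = (-7, -2); dR² = 353
sL = 200/425 = 8/17
sR = 200/353 = 200/353
mL = 1/2·sL + 0·sR = 4/17
mR = -1/2·sL + 1·sR = 1988/6001

8/17 200/353 4/17 1988/6001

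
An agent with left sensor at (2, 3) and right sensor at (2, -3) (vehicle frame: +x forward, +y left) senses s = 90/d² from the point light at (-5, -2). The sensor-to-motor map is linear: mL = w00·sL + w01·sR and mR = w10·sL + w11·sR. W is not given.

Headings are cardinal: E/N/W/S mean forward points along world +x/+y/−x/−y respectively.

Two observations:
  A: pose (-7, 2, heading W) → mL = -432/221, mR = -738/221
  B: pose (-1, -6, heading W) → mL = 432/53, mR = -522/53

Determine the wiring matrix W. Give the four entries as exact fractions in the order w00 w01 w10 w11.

-1/2 1/2 -1/2 -1/2

obs A: pose=(-7,2,W) → sL=90/17, sR=18/13, mL=-432/221, mR=-738/221
obs B: pose=(-1,-6,W) → sL=90/53, sR=18, mL=432/53, mR=-522/53
sensor matrix S = [[90/17, 18/13], [90/53, 18]]; det S = 1088640/11713
solve [mL_A; mL_B] = S·[w00; w01] and [mR_A; mR_B] = S·[w10; w11]:
  w00 = -1/2, w01 = 1/2, w10 = -1/2, w11 = -1/2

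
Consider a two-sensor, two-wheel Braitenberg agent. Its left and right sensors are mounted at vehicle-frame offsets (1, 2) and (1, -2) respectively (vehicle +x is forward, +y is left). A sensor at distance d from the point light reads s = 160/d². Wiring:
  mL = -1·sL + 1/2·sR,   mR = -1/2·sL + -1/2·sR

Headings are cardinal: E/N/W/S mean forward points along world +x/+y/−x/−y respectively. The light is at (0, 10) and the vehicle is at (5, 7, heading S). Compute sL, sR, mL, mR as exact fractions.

32/13 32/5 48/65 -288/65

left sensor world pos  = (7, 6); dL² = 65
right sensor world pos = (3, 6); dR² = 25
sL = 160/65 = 32/13
sR = 160/25 = 32/5
mL = -1·sL + 1/2·sR = 48/65
mR = -1/2·sL + -1/2·sR = -288/65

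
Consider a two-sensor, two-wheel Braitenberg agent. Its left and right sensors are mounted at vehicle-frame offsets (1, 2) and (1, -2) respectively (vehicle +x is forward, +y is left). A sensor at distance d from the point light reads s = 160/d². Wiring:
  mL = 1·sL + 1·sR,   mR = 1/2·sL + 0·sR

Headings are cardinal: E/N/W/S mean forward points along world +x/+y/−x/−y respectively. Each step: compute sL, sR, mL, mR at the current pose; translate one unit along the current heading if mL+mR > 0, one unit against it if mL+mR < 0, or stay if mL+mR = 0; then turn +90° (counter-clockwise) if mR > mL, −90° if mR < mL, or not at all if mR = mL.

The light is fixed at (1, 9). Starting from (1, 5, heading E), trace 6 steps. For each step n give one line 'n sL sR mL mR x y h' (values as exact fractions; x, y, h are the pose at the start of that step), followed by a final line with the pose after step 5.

n=0: pose=(1,5,E); sL=32, sR=160/37; mL=1344/37, mR=16; mL+mR=1936/37 → advance +1; mR−mL=-752/37 → turn -1·90°
n=1: pose=(2,5,S); sL=80/17, sR=80/13; mL=2400/221, mR=40/17; mL+mR=2920/221 → advance +1; mR−mL=-1880/221 → turn -1·90°
n=2: pose=(2,4,W); sL=160/49, sR=160/9; mL=9280/441, mR=80/49; mL+mR=10000/441 → advance +1; mR−mL=-8560/441 → turn -1·90°
n=3: pose=(1,4,N); sL=8, sR=8; mL=16, mR=4; mL+mR=20 → advance +1; mR−mL=-12 → turn -1·90°
n=4: pose=(1,5,E); sL=32, sR=160/37; mL=1344/37, mR=16; mL+mR=1936/37 → advance +1; mR−mL=-752/37 → turn -1·90°
n=5: pose=(2,5,S); sL=80/17, sR=80/13; mL=2400/221, mR=40/17; mL+mR=2920/221 → advance +1; mR−mL=-1880/221 → turn -1·90°

0 32 160/37 1344/37 16 1 5 E
1 80/17 80/13 2400/221 40/17 2 5 S
2 160/49 160/9 9280/441 80/49 2 4 W
3 8 8 16 4 1 4 N
4 32 160/37 1344/37 16 1 5 E
5 80/17 80/13 2400/221 40/17 2 5 S
final 2 4 W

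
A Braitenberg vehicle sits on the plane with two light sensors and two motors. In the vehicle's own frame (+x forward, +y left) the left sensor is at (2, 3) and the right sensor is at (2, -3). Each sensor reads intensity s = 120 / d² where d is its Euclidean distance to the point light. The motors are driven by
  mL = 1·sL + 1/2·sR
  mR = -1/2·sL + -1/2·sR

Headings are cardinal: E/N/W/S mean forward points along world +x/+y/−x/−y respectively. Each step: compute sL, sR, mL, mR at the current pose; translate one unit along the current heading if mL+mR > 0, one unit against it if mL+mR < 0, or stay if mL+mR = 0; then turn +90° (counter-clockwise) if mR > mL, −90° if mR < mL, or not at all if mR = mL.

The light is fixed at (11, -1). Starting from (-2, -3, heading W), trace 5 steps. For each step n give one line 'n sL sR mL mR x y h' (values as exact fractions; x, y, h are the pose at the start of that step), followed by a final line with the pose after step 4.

0 12/25 60/113 2106/2825 -1428/2825 -2 -3 W
1 120/289 120/121 31860/34969 -24600/34969 -3 -3 N
2 30/37 3/4 351/296 -231/296 -3 -2 E
3 120/109 24/53 7668/5777 -4488/5777 -2 -2 S
4 12/25 60/113 2106/2825 -1428/2825 -2 -3 W
final -3 -3 N

n=0: pose=(-2,-3,W); sL=12/25, sR=60/113; mL=2106/2825, mR=-1428/2825; mL+mR=6/25 → advance +1; mR−mL=-3534/2825 → turn -1·90°
n=1: pose=(-3,-3,N); sL=120/289, sR=120/121; mL=31860/34969, mR=-24600/34969; mL+mR=60/289 → advance +1; mR−mL=-56460/34969 → turn -1·90°
n=2: pose=(-3,-2,E); sL=30/37, sR=3/4; mL=351/296, mR=-231/296; mL+mR=15/37 → advance +1; mR−mL=-291/148 → turn -1·90°
n=3: pose=(-2,-2,S); sL=120/109, sR=24/53; mL=7668/5777, mR=-4488/5777; mL+mR=60/109 → advance +1; mR−mL=-12156/5777 → turn -1·90°
n=4: pose=(-2,-3,W); sL=12/25, sR=60/113; mL=2106/2825, mR=-1428/2825; mL+mR=6/25 → advance +1; mR−mL=-3534/2825 → turn -1·90°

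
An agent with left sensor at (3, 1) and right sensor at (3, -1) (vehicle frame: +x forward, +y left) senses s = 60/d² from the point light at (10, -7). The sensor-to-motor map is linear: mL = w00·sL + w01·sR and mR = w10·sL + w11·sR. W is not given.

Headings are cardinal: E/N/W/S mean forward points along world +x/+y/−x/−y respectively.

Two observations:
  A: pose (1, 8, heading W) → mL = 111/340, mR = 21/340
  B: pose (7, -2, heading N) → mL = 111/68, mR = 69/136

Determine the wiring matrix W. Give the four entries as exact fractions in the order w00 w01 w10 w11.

obs A: pose=(1,8,W) → sL=3/17, sR=3/20, mL=111/340, mR=21/340
obs B: pose=(7,-2,N) → sL=3/4, sR=15/17, mL=111/68, mR=69/136
sensor matrix S = [[3/17, 3/20], [3/4, 15/17]]; det S = 999/23120
solve [mL_A; mL_B] = S·[w00; w01] and [mR_A; mR_B] = S·[w10; w11]:
  w00 = 1, w01 = 1, w10 = -1/2, w11 = 1

1 1 -1/2 1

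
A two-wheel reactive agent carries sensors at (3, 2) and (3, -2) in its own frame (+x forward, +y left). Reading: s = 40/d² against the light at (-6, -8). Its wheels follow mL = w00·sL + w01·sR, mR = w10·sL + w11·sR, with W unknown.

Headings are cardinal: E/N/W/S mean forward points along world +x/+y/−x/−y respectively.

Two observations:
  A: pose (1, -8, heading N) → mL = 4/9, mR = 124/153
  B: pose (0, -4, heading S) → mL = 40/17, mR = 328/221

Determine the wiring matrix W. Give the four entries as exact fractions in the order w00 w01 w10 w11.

obs A: pose=(1,-8,N) → sL=20/17, sR=4/9, mL=4/9, mR=124/153
obs B: pose=(0,-4,S) → sL=8/13, sR=40/17, mL=40/17, mR=328/221
sensor matrix S = [[20/17, 4/9], [8/13, 40/17]]; det S = 84352/33813
solve [mL_A; mL_B] = S·[w00; w01] and [mR_A; mR_B] = S·[w10; w11]:
  w00 = 0, w01 = 1, w10 = 1/2, w11 = 1/2

0 1 1/2 1/2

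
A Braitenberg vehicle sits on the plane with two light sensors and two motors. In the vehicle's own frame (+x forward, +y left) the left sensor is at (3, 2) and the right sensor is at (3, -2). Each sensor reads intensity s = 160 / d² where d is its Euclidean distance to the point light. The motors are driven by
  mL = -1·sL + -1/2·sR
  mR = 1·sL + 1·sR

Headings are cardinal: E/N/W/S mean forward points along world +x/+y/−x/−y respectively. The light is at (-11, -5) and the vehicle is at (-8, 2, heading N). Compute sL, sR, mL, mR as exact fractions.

left sensor world pos  = (-10, 5); dL² = 101
right sensor world pos = (-6, 5); dR² = 125
sL = 160/101 = 160/101
sR = 160/125 = 32/25
mL = -1·sL + -1/2·sR = -5616/2525
mR = 1·sL + 1·sR = 7232/2525

160/101 32/25 -5616/2525 7232/2525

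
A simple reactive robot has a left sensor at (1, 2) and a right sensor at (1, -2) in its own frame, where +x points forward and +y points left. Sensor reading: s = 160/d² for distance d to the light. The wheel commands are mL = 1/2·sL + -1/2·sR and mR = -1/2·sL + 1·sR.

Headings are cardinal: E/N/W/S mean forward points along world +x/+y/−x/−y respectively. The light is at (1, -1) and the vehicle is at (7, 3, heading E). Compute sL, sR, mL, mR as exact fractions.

left sensor world pos  = (8, 5); dL² = 85
right sensor world pos = (8, 1); dR² = 53
sL = 160/85 = 32/17
sR = 160/53 = 160/53
mL = 1/2·sL + -1/2·sR = -512/901
mR = -1/2·sL + 1·sR = 1872/901

32/17 160/53 -512/901 1872/901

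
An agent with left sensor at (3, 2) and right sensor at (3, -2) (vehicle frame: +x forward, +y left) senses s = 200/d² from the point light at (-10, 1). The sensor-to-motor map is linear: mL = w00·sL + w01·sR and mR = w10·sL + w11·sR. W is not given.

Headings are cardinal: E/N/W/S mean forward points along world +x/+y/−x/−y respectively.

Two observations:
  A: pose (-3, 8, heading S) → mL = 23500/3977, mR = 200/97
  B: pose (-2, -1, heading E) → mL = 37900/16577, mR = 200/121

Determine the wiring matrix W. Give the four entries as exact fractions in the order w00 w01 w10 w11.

1/2 1 1 0

obs A: pose=(-3,8,S) → sL=200/97, sR=200/41, mL=23500/3977, mR=200/97
obs B: pose=(-2,-1,E) → sL=200/121, sR=200/137, mL=37900/16577, mR=200/121
sensor matrix S = [[200/97, 200/41], [200/121, 200/137]]; det S = -333120000/65926729
solve [mL_A; mL_B] = S·[w00; w01] and [mR_A; mR_B] = S·[w10; w11]:
  w00 = 1/2, w01 = 1, w10 = 1, w11 = 0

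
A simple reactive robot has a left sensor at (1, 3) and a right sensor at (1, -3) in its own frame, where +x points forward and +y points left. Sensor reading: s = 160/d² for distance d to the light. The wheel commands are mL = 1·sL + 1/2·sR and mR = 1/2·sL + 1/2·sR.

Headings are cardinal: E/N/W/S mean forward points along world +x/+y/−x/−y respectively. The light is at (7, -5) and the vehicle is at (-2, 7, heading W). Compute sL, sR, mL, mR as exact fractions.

160/181 32/65 13296/11765 8096/11765

left sensor world pos  = (-3, 4); dL² = 181
right sensor world pos = (-3, 10); dR² = 325
sL = 160/181 = 160/181
sR = 160/325 = 32/65
mL = 1·sL + 1/2·sR = 13296/11765
mR = 1/2·sL + 1/2·sR = 8096/11765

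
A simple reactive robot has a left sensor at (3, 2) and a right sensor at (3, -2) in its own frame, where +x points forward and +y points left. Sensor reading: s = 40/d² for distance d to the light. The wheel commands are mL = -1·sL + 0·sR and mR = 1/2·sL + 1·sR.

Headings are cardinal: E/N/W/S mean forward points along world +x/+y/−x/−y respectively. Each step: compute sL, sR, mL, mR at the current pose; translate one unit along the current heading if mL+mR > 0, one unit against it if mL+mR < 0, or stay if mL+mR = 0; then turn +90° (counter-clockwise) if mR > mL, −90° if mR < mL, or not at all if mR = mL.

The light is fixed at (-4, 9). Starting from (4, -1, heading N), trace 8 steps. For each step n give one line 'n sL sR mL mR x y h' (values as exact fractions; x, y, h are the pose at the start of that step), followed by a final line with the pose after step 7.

0 8/17 40/149 -8/17 1276/2533 4 -1 N
1 20/73 20/37 -20/73 1830/2701 4 0 W
2 8/45 40/169 -8/45 2476/7605 3 0 S
3 10/41 10/61 -10/41 715/2501 3 -1 E
4 8/17 40/149 -8/17 1276/2533 4 -1 N
5 20/73 20/37 -20/73 1830/2701 4 0 W
6 8/45 40/169 -8/45 2476/7605 3 0 S
7 10/41 10/61 -10/41 715/2501 3 -1 E
final 4 -1 N

n=0: pose=(4,-1,N); sL=8/17, sR=40/149; mL=-8/17, mR=1276/2533; mL+mR=84/2533 → advance +1; mR−mL=2468/2533 → turn +1·90°
n=1: pose=(4,0,W); sL=20/73, sR=20/37; mL=-20/73, mR=1830/2701; mL+mR=1090/2701 → advance +1; mR−mL=2570/2701 → turn +1·90°
n=2: pose=(3,0,S); sL=8/45, sR=40/169; mL=-8/45, mR=2476/7605; mL+mR=1124/7605 → advance +1; mR−mL=1276/2535 → turn +1·90°
n=3: pose=(3,-1,E); sL=10/41, sR=10/61; mL=-10/41, mR=715/2501; mL+mR=105/2501 → advance +1; mR−mL=1325/2501 → turn +1·90°
n=4: pose=(4,-1,N); sL=8/17, sR=40/149; mL=-8/17, mR=1276/2533; mL+mR=84/2533 → advance +1; mR−mL=2468/2533 → turn +1·90°
n=5: pose=(4,0,W); sL=20/73, sR=20/37; mL=-20/73, mR=1830/2701; mL+mR=1090/2701 → advance +1; mR−mL=2570/2701 → turn +1·90°
n=6: pose=(3,0,S); sL=8/45, sR=40/169; mL=-8/45, mR=2476/7605; mL+mR=1124/7605 → advance +1; mR−mL=1276/2535 → turn +1·90°
n=7: pose=(3,-1,E); sL=10/41, sR=10/61; mL=-10/41, mR=715/2501; mL+mR=105/2501 → advance +1; mR−mL=1325/2501 → turn +1·90°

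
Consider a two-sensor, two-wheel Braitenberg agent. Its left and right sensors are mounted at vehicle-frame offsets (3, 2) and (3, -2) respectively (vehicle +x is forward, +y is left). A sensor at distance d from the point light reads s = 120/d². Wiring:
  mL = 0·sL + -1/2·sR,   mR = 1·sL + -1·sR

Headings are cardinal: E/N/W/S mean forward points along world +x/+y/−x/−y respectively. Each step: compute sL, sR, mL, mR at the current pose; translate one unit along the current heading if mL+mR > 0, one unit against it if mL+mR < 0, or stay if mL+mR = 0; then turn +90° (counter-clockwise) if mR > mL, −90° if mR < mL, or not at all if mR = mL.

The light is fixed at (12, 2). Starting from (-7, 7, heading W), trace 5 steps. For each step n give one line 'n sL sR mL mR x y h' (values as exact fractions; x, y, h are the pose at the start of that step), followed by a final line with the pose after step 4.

0 120/493 120/533 -60/533 4800/262769 -7 7 W
1 6/13 30/101 -15/101 216/1313 -6 7 S
2 40/87 120/229 -60/229 -1280/19923 -6 6 E
3 12/49 60/169 -30/169 -912/8281 -7 6 N
4 24/97 120/509 -60/509 576/49373 -7 5 W
final -6 5 S

n=0: pose=(-7,7,W); sL=120/493, sR=120/533; mL=-60/533, mR=4800/262769; mL+mR=-24780/262769 → advance -1; mR−mL=34380/262769 → turn +1·90°
n=1: pose=(-6,7,S); sL=6/13, sR=30/101; mL=-15/101, mR=216/1313; mL+mR=21/1313 → advance +1; mR−mL=411/1313 → turn +1·90°
n=2: pose=(-6,6,E); sL=40/87, sR=120/229; mL=-60/229, mR=-1280/19923; mL+mR=-6500/19923 → advance -1; mR−mL=3940/19923 → turn +1·90°
n=3: pose=(-7,6,N); sL=12/49, sR=60/169; mL=-30/169, mR=-912/8281; mL+mR=-2382/8281 → advance -1; mR−mL=558/8281 → turn +1·90°
n=4: pose=(-7,5,W); sL=24/97, sR=120/509; mL=-60/509, mR=576/49373; mL+mR=-5244/49373 → advance -1; mR−mL=6396/49373 → turn +1·90°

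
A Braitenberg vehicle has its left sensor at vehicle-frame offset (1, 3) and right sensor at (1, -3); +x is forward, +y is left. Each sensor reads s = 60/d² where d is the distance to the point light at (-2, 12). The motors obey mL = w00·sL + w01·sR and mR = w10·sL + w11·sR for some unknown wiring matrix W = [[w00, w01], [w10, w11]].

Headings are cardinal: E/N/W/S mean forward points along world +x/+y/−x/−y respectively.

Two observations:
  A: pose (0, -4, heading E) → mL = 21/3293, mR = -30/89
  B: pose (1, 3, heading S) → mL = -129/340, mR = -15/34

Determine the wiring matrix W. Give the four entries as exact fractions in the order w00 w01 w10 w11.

obs A: pose=(0,-4,E) → sL=30/89, sR=6/37, mL=21/3293, mR=-30/89
obs B: pose=(1,3,S) → sL=15/34, sR=3/5, mL=-129/340, mR=-15/34
sensor matrix S = [[30/89, 6/37], [15/34, 3/5]]; det S = 7317/55981
solve [mL_A; mL_B] = S·[w00; w01] and [mR_A; mR_B] = S·[w10; w11]:
  w00 = 1/2, w01 = -1, w10 = -1, w11 = 0

1/2 -1 -1 0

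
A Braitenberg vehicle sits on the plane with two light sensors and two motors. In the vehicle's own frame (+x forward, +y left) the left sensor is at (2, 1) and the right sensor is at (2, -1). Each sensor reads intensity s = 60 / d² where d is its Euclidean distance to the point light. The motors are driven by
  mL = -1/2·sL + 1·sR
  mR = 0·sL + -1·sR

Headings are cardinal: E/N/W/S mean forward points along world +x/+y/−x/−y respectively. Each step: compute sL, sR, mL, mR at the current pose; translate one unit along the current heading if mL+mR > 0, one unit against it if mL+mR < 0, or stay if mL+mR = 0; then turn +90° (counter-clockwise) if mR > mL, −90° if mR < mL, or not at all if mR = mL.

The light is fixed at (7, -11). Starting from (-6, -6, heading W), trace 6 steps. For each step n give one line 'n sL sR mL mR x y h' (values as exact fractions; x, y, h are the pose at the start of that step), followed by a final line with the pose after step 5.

n=0: pose=(-6,-6,W); sL=60/241, sR=20/87; mL=2210/20967, mR=-20/87; mL+mR=-30/241 → advance -1; mR−mL=-7030/20967 → turn -1·90°
n=1: pose=(-5,-6,N); sL=30/109, sR=6/17; mL=399/1853, mR=-6/17; mL+mR=-15/109 → advance -1; mR−mL=-1053/1853 → turn -1·90°
n=2: pose=(-5,-7,E); sL=12/25, sR=60/109; mL=846/2725, mR=-60/109; mL+mR=-6/25 → advance -1; mR−mL=-2346/2725 → turn -1·90°
n=3: pose=(-6,-7,S); sL=15/37, sR=3/10; mL=18/185, mR=-3/10; mL+mR=-15/74 → advance -1; mR−mL=-147/370 → turn -1·90°
n=4: pose=(-6,-6,W); sL=60/241, sR=20/87; mL=2210/20967, mR=-20/87; mL+mR=-30/241 → advance -1; mR−mL=-7030/20967 → turn -1·90°
n=5: pose=(-5,-6,N); sL=30/109, sR=6/17; mL=399/1853, mR=-6/17; mL+mR=-15/109 → advance -1; mR−mL=-1053/1853 → turn -1·90°

0 60/241 20/87 2210/20967 -20/87 -6 -6 W
1 30/109 6/17 399/1853 -6/17 -5 -6 N
2 12/25 60/109 846/2725 -60/109 -5 -7 E
3 15/37 3/10 18/185 -3/10 -6 -7 S
4 60/241 20/87 2210/20967 -20/87 -6 -6 W
5 30/109 6/17 399/1853 -6/17 -5 -6 N
final -5 -7 E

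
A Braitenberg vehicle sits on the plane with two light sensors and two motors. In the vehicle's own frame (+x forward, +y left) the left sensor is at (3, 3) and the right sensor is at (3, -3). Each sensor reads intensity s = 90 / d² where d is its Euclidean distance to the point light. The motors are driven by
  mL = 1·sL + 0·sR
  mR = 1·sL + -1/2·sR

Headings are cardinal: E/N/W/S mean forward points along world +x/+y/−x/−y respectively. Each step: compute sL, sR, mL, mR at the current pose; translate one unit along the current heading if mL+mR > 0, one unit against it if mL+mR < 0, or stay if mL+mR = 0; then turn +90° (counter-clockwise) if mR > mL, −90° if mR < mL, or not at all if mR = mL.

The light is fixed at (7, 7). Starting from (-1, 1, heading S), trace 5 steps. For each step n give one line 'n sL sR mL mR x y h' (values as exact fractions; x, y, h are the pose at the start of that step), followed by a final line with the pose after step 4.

0 45/53 45/101 45/53 6705/10706 -1 1 S
1 90/221 90/137 90/221 2385/30277 -1 0 W
2 9/16 45/26 9/16 -63/208 -2 0 N
3 2 10/13 2 21/13 -2 1 E
4 45/53 45/101 45/53 6705/10706 -1 1 S
final -1 0 W

n=0: pose=(-1,1,S); sL=45/53, sR=45/101; mL=45/53, mR=6705/10706; mL+mR=15795/10706 → advance +1; mR−mL=-45/202 → turn -1·90°
n=1: pose=(-1,0,W); sL=90/221, sR=90/137; mL=90/221, mR=2385/30277; mL+mR=14715/30277 → advance +1; mR−mL=-45/137 → turn -1·90°
n=2: pose=(-2,0,N); sL=9/16, sR=45/26; mL=9/16, mR=-63/208; mL+mR=27/104 → advance +1; mR−mL=-45/52 → turn -1·90°
n=3: pose=(-2,1,E); sL=2, sR=10/13; mL=2, mR=21/13; mL+mR=47/13 → advance +1; mR−mL=-5/13 → turn -1·90°
n=4: pose=(-1,1,S); sL=45/53, sR=45/101; mL=45/53, mR=6705/10706; mL+mR=15795/10706 → advance +1; mR−mL=-45/202 → turn -1·90°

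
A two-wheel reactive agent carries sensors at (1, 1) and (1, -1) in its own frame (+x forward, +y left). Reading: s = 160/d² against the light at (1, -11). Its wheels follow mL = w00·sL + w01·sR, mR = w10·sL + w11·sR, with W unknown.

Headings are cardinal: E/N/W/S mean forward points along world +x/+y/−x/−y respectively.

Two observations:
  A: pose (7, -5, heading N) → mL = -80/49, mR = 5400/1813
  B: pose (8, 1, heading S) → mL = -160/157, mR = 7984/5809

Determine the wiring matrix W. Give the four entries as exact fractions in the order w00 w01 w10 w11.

0 -1 1 1/2

obs A: pose=(7,-5,N) → sL=80/37, sR=80/49, mL=-80/49, mR=5400/1813
obs B: pose=(8,1,S) → sL=32/37, sR=160/157, mL=-160/157, mR=7984/5809
sensor matrix S = [[80/37, 80/49], [32/37, 160/157]]; det S = 225280/284641
solve [mL_A; mL_B] = S·[w00; w01] and [mR_A; mR_B] = S·[w10; w11]:
  w00 = 0, w01 = -1, w10 = 1, w11 = 1/2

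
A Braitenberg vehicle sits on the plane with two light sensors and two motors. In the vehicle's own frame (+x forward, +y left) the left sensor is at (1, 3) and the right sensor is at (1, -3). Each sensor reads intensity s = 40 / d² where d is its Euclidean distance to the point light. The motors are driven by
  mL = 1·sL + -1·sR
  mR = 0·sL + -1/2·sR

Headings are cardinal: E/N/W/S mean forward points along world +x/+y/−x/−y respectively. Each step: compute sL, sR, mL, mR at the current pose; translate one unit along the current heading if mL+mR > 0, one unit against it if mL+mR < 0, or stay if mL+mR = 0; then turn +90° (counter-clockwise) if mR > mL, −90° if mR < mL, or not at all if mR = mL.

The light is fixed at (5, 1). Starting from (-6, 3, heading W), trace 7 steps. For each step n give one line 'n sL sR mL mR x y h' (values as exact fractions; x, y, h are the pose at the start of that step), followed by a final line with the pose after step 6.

n=0: pose=(-6,3,W); sL=8/29, sR=40/169; mL=192/4901, mR=-20/169; mL+mR=-388/4901 → advance -1; mR−mL=-772/4901 → turn -1·90°
n=1: pose=(-5,3,N); sL=20/89, sR=20/29; mL=-1200/2581, mR=-10/29; mL+mR=-2090/2581 → advance -1; mR−mL=310/2581 → turn +1·90°
n=2: pose=(-5,2,W); sL=8/25, sR=40/137; mL=96/3425, mR=-20/137; mL+mR=-404/3425 → advance -1; mR−mL=-596/3425 → turn -1·90°
n=3: pose=(-4,2,N); sL=10/37, sR=1; mL=-27/37, mR=-1/2; mL+mR=-91/74 → advance -1; mR−mL=17/74 → turn +1·90°
n=4: pose=(-4,1,W); sL=40/109, sR=40/109; mL=0, mR=-20/109; mL+mR=-20/109 → advance -1; mR−mL=-20/109 → turn -1·90°
n=5: pose=(-3,1,N); sL=20/61, sR=20/13; mL=-960/793, mR=-10/13; mL+mR=-1570/793 → advance -1; mR−mL=350/793 → turn +1·90°
n=6: pose=(-3,0,W); sL=40/97, sR=8/17; mL=-96/1649, mR=-4/17; mL+mR=-484/1649 → advance -1; mR−mL=-292/1649 → turn -1·90°

0 8/29 40/169 192/4901 -20/169 -6 3 W
1 20/89 20/29 -1200/2581 -10/29 -5 3 N
2 8/25 40/137 96/3425 -20/137 -5 2 W
3 10/37 1 -27/37 -1/2 -4 2 N
4 40/109 40/109 0 -20/109 -4 1 W
5 20/61 20/13 -960/793 -10/13 -3 1 N
6 40/97 8/17 -96/1649 -4/17 -3 0 W
final -2 0 N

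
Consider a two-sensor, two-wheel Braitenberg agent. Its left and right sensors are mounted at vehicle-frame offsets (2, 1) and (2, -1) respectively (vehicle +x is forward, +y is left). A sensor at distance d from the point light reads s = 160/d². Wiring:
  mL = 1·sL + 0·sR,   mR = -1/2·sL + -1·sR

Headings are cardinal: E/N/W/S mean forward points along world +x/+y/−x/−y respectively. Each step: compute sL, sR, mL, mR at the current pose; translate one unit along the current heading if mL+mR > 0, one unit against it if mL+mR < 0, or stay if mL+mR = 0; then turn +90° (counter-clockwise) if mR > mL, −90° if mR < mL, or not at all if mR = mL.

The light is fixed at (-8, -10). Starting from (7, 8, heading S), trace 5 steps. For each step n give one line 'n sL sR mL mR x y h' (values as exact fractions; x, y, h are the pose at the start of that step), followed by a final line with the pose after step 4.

0 5/16 40/113 5/16 -1845/3616 7 8 S
1 160/493 160/569 160/493 -124400/280517 7 9 W
2 80/333 16/73 80/333 -8248/24309 8 9 N
3 32/137 160/613 32/137 -31728/83981 8 8 E
4 5/16 40/113 5/16 -1845/3616 7 8 S
final 7 9 W

n=0: pose=(7,8,S); sL=5/16, sR=40/113; mL=5/16, mR=-1845/3616; mL+mR=-715/3616 → advance -1; mR−mL=-2975/3616 → turn -1·90°
n=1: pose=(7,9,W); sL=160/493, sR=160/569; mL=160/493, mR=-124400/280517; mL+mR=-33360/280517 → advance -1; mR−mL=-215440/280517 → turn -1·90°
n=2: pose=(8,9,N); sL=80/333, sR=16/73; mL=80/333, mR=-8248/24309; mL+mR=-2408/24309 → advance -1; mR−mL=-4696/8103 → turn -1·90°
n=3: pose=(8,8,E); sL=32/137, sR=160/613; mL=32/137, mR=-31728/83981; mL+mR=-12112/83981 → advance -1; mR−mL=-51344/83981 → turn -1·90°
n=4: pose=(7,8,S); sL=5/16, sR=40/113; mL=5/16, mR=-1845/3616; mL+mR=-715/3616 → advance -1; mR−mL=-2975/3616 → turn -1·90°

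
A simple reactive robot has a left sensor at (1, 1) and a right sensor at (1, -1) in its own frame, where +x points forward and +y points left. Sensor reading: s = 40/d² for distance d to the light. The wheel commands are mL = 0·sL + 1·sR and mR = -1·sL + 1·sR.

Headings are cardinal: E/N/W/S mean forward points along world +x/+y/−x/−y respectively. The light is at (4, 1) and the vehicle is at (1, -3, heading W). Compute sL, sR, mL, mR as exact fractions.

left sensor world pos  = (0, -4); dL² = 41
right sensor world pos = (0, -2); dR² = 25
sL = 40/41 = 40/41
sR = 40/25 = 8/5
mL = 0·sL + 1·sR = 8/5
mR = -1·sL + 1·sR = 128/205

40/41 8/5 8/5 128/205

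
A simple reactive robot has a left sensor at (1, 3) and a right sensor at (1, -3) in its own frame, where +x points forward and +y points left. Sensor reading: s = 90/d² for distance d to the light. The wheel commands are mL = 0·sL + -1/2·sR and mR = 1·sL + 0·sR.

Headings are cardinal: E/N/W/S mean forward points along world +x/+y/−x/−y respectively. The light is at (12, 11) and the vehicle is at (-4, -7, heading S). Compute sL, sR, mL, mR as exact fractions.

left sensor world pos  = (-1, -8); dL² = 530
right sensor world pos = (-7, -8); dR² = 722
sL = 90/530 = 9/53
sR = 90/722 = 45/361
mL = 0·sL + -1/2·sR = -45/722
mR = 1·sL + 0·sR = 9/53

9/53 45/361 -45/722 9/53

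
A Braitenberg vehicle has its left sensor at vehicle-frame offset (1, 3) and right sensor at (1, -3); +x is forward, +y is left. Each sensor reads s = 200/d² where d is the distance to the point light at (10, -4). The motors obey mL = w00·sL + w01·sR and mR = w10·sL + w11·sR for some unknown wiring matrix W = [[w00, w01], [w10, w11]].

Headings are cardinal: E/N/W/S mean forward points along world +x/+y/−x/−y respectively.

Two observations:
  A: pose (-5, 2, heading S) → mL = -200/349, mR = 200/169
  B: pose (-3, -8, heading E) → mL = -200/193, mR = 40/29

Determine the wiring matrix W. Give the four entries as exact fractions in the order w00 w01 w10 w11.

0 -1 1 0

obs A: pose=(-5,2,S) → sL=200/169, sR=200/349, mL=-200/349, mR=200/169
obs B: pose=(-3,-8,E) → sL=40/29, sR=200/193, mL=-200/193, mR=40/29
sensor matrix S = [[200/169, 200/349], [40/29, 200/193]]; det S = 143904000/330116657
solve [mL_A; mL_B] = S·[w00; w01] and [mR_A; mR_B] = S·[w10; w11]:
  w00 = 0, w01 = -1, w10 = 1, w11 = 0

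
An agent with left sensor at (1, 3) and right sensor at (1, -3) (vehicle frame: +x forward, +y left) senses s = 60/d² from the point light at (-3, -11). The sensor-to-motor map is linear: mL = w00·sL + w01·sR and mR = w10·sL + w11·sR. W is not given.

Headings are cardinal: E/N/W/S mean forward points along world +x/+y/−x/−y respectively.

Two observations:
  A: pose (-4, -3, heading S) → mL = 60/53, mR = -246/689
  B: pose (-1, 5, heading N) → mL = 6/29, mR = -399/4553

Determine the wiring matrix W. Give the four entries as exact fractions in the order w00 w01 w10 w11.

1 0 1/2 -1

obs A: pose=(-4,-3,S) → sL=60/53, sR=12/13, mL=60/53, mR=-246/689
obs B: pose=(-1,5,N) → sL=6/29, sR=30/157, mL=6/29, mR=-399/4553
sensor matrix S = [[60/53, 12/13], [6/29, 30/157]]; det S = 79488/3137017
solve [mL_A; mL_B] = S·[w00; w01] and [mR_A; mR_B] = S·[w10; w11]:
  w00 = 1, w01 = 0, w10 = 1/2, w11 = -1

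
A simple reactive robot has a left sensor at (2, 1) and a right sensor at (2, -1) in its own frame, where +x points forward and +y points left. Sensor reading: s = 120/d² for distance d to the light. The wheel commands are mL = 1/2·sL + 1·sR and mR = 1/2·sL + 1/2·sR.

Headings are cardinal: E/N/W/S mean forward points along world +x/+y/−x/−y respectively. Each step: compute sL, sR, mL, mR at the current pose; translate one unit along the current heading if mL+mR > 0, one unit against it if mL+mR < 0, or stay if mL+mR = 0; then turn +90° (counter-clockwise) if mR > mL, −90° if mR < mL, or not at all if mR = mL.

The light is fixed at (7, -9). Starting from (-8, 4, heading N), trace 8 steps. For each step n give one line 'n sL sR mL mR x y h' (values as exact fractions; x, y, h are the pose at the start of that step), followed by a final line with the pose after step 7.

0 120/481 120/421 82980/202501 54120/202501 -8 4 N
1 60/197 60/169 16890/33293 10980/33293 -8 5 E
2 120/313 40/123 19900/38499 13640/38499 -7 5 S
3 3/10 30/113 939/2260 639/2260 -7 4 W
4 120/481 120/421 82980/202501 54120/202501 -8 4 N
5 60/197 60/169 16890/33293 10980/33293 -8 5 E
6 120/313 40/123 19900/38499 13640/38499 -7 5 S
7 3/10 30/113 939/2260 639/2260 -7 4 W
final -8 4 N

n=0: pose=(-8,4,N); sL=120/481, sR=120/421; mL=82980/202501, mR=54120/202501; mL+mR=137100/202501 → advance +1; mR−mL=-60/421 → turn -1·90°
n=1: pose=(-8,5,E); sL=60/197, sR=60/169; mL=16890/33293, mR=10980/33293; mL+mR=27870/33293 → advance +1; mR−mL=-30/169 → turn -1·90°
n=2: pose=(-7,5,S); sL=120/313, sR=40/123; mL=19900/38499, mR=13640/38499; mL+mR=11180/12833 → advance +1; mR−mL=-20/123 → turn -1·90°
n=3: pose=(-7,4,W); sL=3/10, sR=30/113; mL=939/2260, mR=639/2260; mL+mR=789/1130 → advance +1; mR−mL=-15/113 → turn -1·90°
n=4: pose=(-8,4,N); sL=120/481, sR=120/421; mL=82980/202501, mR=54120/202501; mL+mR=137100/202501 → advance +1; mR−mL=-60/421 → turn -1·90°
n=5: pose=(-8,5,E); sL=60/197, sR=60/169; mL=16890/33293, mR=10980/33293; mL+mR=27870/33293 → advance +1; mR−mL=-30/169 → turn -1·90°
n=6: pose=(-7,5,S); sL=120/313, sR=40/123; mL=19900/38499, mR=13640/38499; mL+mR=11180/12833 → advance +1; mR−mL=-20/123 → turn -1·90°
n=7: pose=(-7,4,W); sL=3/10, sR=30/113; mL=939/2260, mR=639/2260; mL+mR=789/1130 → advance +1; mR−mL=-15/113 → turn -1·90°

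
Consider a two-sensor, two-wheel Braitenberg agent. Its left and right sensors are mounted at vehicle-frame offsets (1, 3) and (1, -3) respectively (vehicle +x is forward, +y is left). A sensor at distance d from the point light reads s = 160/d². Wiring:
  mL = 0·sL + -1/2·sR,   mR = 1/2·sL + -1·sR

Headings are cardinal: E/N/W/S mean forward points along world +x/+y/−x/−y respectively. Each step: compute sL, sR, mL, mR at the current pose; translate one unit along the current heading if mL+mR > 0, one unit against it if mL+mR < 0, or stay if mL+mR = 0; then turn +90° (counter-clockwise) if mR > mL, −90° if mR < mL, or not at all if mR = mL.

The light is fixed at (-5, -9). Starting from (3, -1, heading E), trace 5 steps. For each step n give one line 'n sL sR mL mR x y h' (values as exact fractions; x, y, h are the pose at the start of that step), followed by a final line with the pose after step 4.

n=0: pose=(3,-1,E); sL=80/101, sR=80/53; mL=-40/53, mR=-5960/5353; mL+mR=-10000/5353 → advance -1; mR−mL=-1920/5353 → turn -1·90°
n=1: pose=(2,-1,S); sL=160/149, sR=32/13; mL=-16/13, mR=-3728/1937; mL+mR=-6112/1937 → advance -1; mR−mL=-1344/1937 → turn -1·90°
n=2: pose=(2,0,W); sL=20/9, sR=8/9; mL=-4/9, mR=2/9; mL+mR=-2/9 → advance -1; mR−mL=2/3 → turn +1·90°
n=3: pose=(3,0,S); sL=32/37, sR=160/89; mL=-80/89, mR=-4496/3293; mL+mR=-7456/3293 → advance -1; mR−mL=-1536/3293 → turn -1·90°
n=4: pose=(3,1,W); sL=80/49, sR=80/109; mL=-40/109, mR=440/5341; mL+mR=-1520/5341 → advance -1; mR−mL=2400/5341 → turn +1·90°

0 80/101 80/53 -40/53 -5960/5353 3 -1 E
1 160/149 32/13 -16/13 -3728/1937 2 -1 S
2 20/9 8/9 -4/9 2/9 2 0 W
3 32/37 160/89 -80/89 -4496/3293 3 0 S
4 80/49 80/109 -40/109 440/5341 3 1 W
final 4 1 S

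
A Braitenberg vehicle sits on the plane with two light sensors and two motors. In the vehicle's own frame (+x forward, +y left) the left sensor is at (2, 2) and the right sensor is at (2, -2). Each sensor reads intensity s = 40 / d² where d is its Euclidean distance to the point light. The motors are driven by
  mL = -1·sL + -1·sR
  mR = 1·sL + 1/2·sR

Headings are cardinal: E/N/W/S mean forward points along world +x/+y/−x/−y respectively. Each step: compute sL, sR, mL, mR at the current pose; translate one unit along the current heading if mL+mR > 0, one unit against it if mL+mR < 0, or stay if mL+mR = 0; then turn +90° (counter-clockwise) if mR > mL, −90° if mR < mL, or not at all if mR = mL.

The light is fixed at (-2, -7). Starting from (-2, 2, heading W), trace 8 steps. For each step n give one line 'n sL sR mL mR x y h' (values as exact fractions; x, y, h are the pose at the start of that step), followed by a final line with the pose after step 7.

0 40/53 8/25 -1424/1325 1212/1325 -2 2 W
1 20/29 4/5 -216/145 158/145 -1 2 S
2 40/153 40/73 -9040/11169 5980/11169 -1 3 E
3 10/37 10/37 -20/37 15/37 -2 3 N
4 40/53 8/25 -1424/1325 1212/1325 -2 2 W
5 20/29 4/5 -216/145 158/145 -1 2 S
6 40/153 40/73 -9040/11169 5980/11169 -1 3 E
7 10/37 10/37 -20/37 15/37 -2 3 N
final -2 2 W

n=0: pose=(-2,2,W); sL=40/53, sR=8/25; mL=-1424/1325, mR=1212/1325; mL+mR=-4/25 → advance -1; mR−mL=2636/1325 → turn +1·90°
n=1: pose=(-1,2,S); sL=20/29, sR=4/5; mL=-216/145, mR=158/145; mL+mR=-2/5 → advance -1; mR−mL=374/145 → turn +1·90°
n=2: pose=(-1,3,E); sL=40/153, sR=40/73; mL=-9040/11169, mR=5980/11169; mL+mR=-20/73 → advance -1; mR−mL=15020/11169 → turn +1·90°
n=3: pose=(-2,3,N); sL=10/37, sR=10/37; mL=-20/37, mR=15/37; mL+mR=-5/37 → advance -1; mR−mL=35/37 → turn +1·90°
n=4: pose=(-2,2,W); sL=40/53, sR=8/25; mL=-1424/1325, mR=1212/1325; mL+mR=-4/25 → advance -1; mR−mL=2636/1325 → turn +1·90°
n=5: pose=(-1,2,S); sL=20/29, sR=4/5; mL=-216/145, mR=158/145; mL+mR=-2/5 → advance -1; mR−mL=374/145 → turn +1·90°
n=6: pose=(-1,3,E); sL=40/153, sR=40/73; mL=-9040/11169, mR=5980/11169; mL+mR=-20/73 → advance -1; mR−mL=15020/11169 → turn +1·90°
n=7: pose=(-2,3,N); sL=10/37, sR=10/37; mL=-20/37, mR=15/37; mL+mR=-5/37 → advance -1; mR−mL=35/37 → turn +1·90°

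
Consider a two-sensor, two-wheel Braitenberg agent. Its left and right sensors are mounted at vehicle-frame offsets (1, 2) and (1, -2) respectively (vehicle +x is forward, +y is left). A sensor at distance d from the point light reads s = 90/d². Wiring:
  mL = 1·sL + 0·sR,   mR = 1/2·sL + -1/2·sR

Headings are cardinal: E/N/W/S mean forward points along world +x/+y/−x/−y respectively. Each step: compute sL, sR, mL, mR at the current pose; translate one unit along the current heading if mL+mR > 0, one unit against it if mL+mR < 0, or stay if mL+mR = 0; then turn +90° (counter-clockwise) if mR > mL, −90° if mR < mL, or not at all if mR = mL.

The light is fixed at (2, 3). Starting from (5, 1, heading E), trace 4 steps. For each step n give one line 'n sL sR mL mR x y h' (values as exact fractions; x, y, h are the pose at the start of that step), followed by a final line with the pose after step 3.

n=0: pose=(5,1,E); sL=45/8, sR=45/16; mL=45/8, mR=45/32; mL+mR=225/32 → advance +1; mR−mL=-135/32 → turn -1·90°
n=1: pose=(6,1,S); sL=2, sR=90/13; mL=2, mR=-32/13; mL+mR=-6/13 → advance -1; mR−mL=-58/13 → turn -1·90°
n=2: pose=(6,2,W); sL=5, sR=9; mL=5, mR=-2; mL+mR=3 → advance +1; mR−mL=-7 → turn -1·90°
n=3: pose=(5,2,N); sL=90, sR=18/5; mL=90, mR=216/5; mL+mR=666/5 → advance +1; mR−mL=-234/5 → turn -1·90°

0 45/8 45/16 45/8 45/32 5 1 E
1 2 90/13 2 -32/13 6 1 S
2 5 9 5 -2 6 2 W
3 90 18/5 90 216/5 5 2 N
final 5 3 E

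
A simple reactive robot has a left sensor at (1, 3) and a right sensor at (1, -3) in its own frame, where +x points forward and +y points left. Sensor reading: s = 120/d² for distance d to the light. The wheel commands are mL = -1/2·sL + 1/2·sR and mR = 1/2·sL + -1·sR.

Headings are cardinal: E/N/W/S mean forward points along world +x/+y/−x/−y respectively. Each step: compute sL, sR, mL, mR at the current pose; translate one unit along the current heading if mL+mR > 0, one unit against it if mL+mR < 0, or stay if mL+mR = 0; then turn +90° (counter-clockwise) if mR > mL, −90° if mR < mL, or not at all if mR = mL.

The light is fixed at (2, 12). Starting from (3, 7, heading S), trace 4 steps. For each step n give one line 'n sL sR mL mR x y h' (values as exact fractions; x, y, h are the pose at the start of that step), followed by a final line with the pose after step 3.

0 30/13 3 9/26 -24/13 3 7 S
1 120/49 120 2880/49 -5820/49 3 8 W
2 12 60/17 -72/17 42/17 4 8 N
3 24/13 24 144/13 -300/13 4 7 W
final 5 7 N

n=0: pose=(3,7,S); sL=30/13, sR=3; mL=9/26, mR=-24/13; mL+mR=-3/2 → advance -1; mR−mL=-57/26 → turn -1·90°
n=1: pose=(3,8,W); sL=120/49, sR=120; mL=2880/49, mR=-5820/49; mL+mR=-60 → advance -1; mR−mL=-8700/49 → turn -1·90°
n=2: pose=(4,8,N); sL=12, sR=60/17; mL=-72/17, mR=42/17; mL+mR=-30/17 → advance -1; mR−mL=114/17 → turn +1·90°
n=3: pose=(4,7,W); sL=24/13, sR=24; mL=144/13, mR=-300/13; mL+mR=-12 → advance -1; mR−mL=-444/13 → turn -1·90°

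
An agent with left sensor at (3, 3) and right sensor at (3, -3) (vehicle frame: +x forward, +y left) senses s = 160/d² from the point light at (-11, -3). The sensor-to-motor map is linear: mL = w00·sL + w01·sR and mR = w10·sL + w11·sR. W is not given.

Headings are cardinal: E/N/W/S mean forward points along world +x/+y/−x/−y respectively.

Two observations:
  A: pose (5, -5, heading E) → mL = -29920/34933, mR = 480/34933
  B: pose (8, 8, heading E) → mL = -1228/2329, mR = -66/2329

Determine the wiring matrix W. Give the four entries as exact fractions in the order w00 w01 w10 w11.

-1 -1 1/2 -1/2

obs A: pose=(5,-5,E) → sL=80/181, sR=80/193, mL=-29920/34933, mR=480/34933
obs B: pose=(8,8,E) → sL=4/17, sR=40/137, mL=-1228/2329, mR=-66/2329
sensor matrix S = [[80/181, 80/193], [4/17, 40/137]]; det S = 2564160/81358957
solve [mL_A; mL_B] = S·[w00; w01] and [mR_A; mR_B] = S·[w10; w11]:
  w00 = -1, w01 = -1, w10 = 1/2, w11 = -1/2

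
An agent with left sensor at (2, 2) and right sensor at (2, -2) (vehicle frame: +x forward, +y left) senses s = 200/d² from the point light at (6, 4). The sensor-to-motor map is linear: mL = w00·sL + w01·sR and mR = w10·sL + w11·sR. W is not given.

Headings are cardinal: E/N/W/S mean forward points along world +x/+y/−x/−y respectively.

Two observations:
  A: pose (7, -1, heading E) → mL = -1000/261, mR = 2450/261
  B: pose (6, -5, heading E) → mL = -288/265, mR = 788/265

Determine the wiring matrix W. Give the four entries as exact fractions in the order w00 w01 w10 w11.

obs A: pose=(7,-1,E) → sL=100/9, sR=100/29, mL=-1000/261, mR=2450/261
obs B: pose=(6,-5,E) → sL=200/53, sR=8/5, mL=-288/265, mR=788/265
sensor matrix S = [[100/9, 100/29], [200/53, 8/5]]; det S = 65920/13833
solve [mL_A; mL_B] = S·[w00; w01] and [mR_A; mR_B] = S·[w10; w11]:
  w00 = -1/2, w01 = 1/2, w10 = 1, w11 = -1/2

-1/2 1/2 1 -1/2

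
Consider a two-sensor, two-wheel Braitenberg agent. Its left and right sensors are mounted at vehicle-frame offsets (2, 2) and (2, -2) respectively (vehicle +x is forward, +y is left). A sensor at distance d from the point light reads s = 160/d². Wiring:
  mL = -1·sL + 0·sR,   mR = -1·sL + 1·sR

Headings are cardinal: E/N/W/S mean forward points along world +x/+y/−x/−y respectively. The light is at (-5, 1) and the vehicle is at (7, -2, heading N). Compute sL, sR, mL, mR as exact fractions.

160/101 160/197 -160/101 -15360/19897

left sensor world pos  = (5, 0); dL² = 101
right sensor world pos = (9, 0); dR² = 197
sL = 160/101 = 160/101
sR = 160/197 = 160/197
mL = -1·sL + 0·sR = -160/101
mR = -1·sL + 1·sR = -15360/19897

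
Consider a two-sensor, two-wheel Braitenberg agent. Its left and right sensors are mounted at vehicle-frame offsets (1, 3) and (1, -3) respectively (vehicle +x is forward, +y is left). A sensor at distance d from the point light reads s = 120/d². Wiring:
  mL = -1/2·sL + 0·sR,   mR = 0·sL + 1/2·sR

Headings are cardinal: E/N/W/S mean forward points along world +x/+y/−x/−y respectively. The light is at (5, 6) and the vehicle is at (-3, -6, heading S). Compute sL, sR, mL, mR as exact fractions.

left sensor world pos  = (0, -7); dL² = 194
right sensor world pos = (-6, -7); dR² = 290
sL = 120/194 = 60/97
sR = 120/290 = 12/29
mL = -1/2·sL + 0·sR = -30/97
mR = 0·sL + 1/2·sR = 6/29

60/97 12/29 -30/97 6/29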